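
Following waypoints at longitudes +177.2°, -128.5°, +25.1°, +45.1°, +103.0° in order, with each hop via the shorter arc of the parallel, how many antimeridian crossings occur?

1

Leg 1: +177.2° → -128.5°, shortest Δλ = 54.3° (east) — crosses 180°.
Leg 2: -128.5° → +25.1°, shortest Δλ = 153.6° (east) — does not cross 180°.
Leg 3: +25.1° → +45.1°, shortest Δλ = 20.0° (east) — does not cross 180°.
Leg 4: +45.1° → +103.0°, shortest Δλ = 57.9° (east) — does not cross 180°.
Total crossings: 1.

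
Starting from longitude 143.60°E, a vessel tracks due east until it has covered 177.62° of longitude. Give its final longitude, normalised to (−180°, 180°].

Start at +143.60°; shift +177.62° → +321.22°.
+321.22° lies outside (−180°, 180°]; subtract 360° → -38.78°.

38.78°W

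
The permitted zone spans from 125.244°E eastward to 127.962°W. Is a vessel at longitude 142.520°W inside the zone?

Band width going east from +125.244° to -127.962°: ((-127.962 − 125.244) mod 360) = 106.794°.
Offset of -142.520° east of the west edge: ((-142.520 − 125.244) mod 360) = 92.236°.
92.236° ≤ 106.794° ⇒ inside.

Yes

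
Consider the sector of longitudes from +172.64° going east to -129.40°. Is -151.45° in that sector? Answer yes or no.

Yes

Band width going east from +172.64° to -129.40°: ((-129.40 − 172.64) mod 360) = 57.96°.
Offset of -151.45° east of the west edge: ((-151.45 − 172.64) mod 360) = 35.91°.
35.91° ≤ 57.96° ⇒ inside.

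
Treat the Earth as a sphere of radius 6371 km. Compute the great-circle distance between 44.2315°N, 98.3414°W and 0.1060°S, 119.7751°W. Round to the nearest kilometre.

Δλ = -119.7751 − -98.3414 = -21.4337°.
Δφ = -0.1060 − 44.2315 = -44.3375°.
a = sin²(Δφ/2) + cos φ₁ · cos φ₂ · sin²(Δλ/2) = 0.167159.
c = 2·atan2(√a, √(1−a)) = 0.84239 rad → d = 6371·c ≈ 5366.87 km.

5367 km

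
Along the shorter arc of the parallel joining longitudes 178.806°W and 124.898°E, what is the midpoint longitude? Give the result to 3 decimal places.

Signed shortest Δλ from -178.806° to +124.898° is -56.296°.
Midpoint longitude = -178.806° + (-56.296°)/2 = -178.806° − 28.148° = -206.954°.
Normalise into (−180°, 180°]: +153.046°.
(The naïve average (-178.806 + +124.898)/2 = -26.954° is on the wrong side of the globe.)

153.046°E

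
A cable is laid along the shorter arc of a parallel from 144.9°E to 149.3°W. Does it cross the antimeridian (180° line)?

Yes

Naïve |-149.3 − 144.9| = 294.2° > 180°, so the shorter arc goes the other way round — across 180°.
Signed shortest Δλ = ((-149.3 − 144.9 + 180) mod 360) − 180 = 65.8°.
Going east by 65.8° from +144.9° passes through 180° before reaching -149.3°.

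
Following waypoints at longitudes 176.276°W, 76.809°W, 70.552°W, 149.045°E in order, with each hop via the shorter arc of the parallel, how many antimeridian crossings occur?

Leg 1: -176.276° → -76.809°, shortest Δλ = 99.467° (east) — does not cross 180°.
Leg 2: -76.809° → -70.552°, shortest Δλ = 6.257° (east) — does not cross 180°.
Leg 3: -70.552° → +149.045°, shortest Δλ = -140.403° (west) — crosses 180°.
Total crossings: 1.

1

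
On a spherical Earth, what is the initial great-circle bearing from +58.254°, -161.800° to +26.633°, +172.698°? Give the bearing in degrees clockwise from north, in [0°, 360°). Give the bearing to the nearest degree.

221°

Δλ = 172.698 − -161.800 = 334.498°; wrapped into (−180°, 180°]: -25.502°.
θ = atan2( sin Δλ · cos φ₂ , cos φ₁ · sin φ₂ − sin φ₁ · cos φ₂ · cos Δλ )
  = atan2(-0.38486, -0.45024) = -139.476° → normalised to [0°, 360°): 220.524°.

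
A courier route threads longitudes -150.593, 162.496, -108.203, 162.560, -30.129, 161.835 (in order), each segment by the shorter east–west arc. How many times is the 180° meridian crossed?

Leg 1: -150.593° → +162.496°, shortest Δλ = -46.911° (west) — crosses 180°.
Leg 2: +162.496° → -108.203°, shortest Δλ = 89.301° (east) — crosses 180°.
Leg 3: -108.203° → +162.560°, shortest Δλ = -89.237° (west) — crosses 180°.
Leg 4: +162.560° → -30.129°, shortest Δλ = 167.311° (east) — crosses 180°.
Leg 5: -30.129° → +161.835°, shortest Δλ = -168.036° (west) — crosses 180°.
Total crossings: 5.

5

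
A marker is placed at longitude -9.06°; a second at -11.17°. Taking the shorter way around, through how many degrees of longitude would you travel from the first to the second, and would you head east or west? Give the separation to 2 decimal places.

2.11° west

Raw difference: -11.17 − -9.06 = -2.11°.
Normalise into (−180°, 180°]: -2.11° stays -2.11°.
Negative ⇒ the second point lies to the west; separation 2.11°.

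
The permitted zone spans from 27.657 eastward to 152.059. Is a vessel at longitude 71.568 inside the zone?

Band width going east from +27.657° to +152.059°: ((152.059 − 27.657) mod 360) = 124.402°.
Offset of +71.568° east of the west edge: ((71.568 − 27.657) mod 360) = 43.911°.
43.911° ≤ 124.402° ⇒ inside.

Yes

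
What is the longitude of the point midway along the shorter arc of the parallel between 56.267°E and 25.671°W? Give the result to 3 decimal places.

15.298°E

Signed shortest Δλ from +56.267° to -25.671° is -81.938°.
Midpoint longitude = +56.267° + (-81.938°)/2 = +56.267° − 40.969° = +15.298°.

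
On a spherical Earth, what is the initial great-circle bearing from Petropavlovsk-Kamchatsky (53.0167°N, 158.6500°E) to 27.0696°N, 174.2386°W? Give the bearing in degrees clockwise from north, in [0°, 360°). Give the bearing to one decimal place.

Δλ = -174.2386 − 158.6500 = -332.8886°; wrapped into (−180°, 180°]: 27.1114°.
θ = atan2( sin Δλ · cos φ₂ , cos φ₁ · sin φ₂ − sin φ₁ · cos φ₂ · cos Δλ )
  = atan2(0.40580, -0.35938) = 131.529° → normalised to [0°, 360°): 131.529°.

131.5°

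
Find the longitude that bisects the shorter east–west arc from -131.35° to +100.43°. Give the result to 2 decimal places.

Signed shortest Δλ from -131.35° to +100.43° is -128.22°.
Midpoint longitude = -131.35° + (-128.22°)/2 = -131.35° − 64.11° = -195.46°.
Normalise into (−180°, 180°]: +164.54°.
(The naïve average (-131.35 + +100.43)/2 = -15.46° is on the wrong side of the globe.)

+164.54°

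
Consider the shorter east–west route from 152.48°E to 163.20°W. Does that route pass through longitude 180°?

Yes

Naïve |-163.20 − 152.48| = 315.68° > 180°, so the shorter arc goes the other way round — across 180°.
Signed shortest Δλ = ((-163.20 − 152.48 + 180) mod 360) − 180 = 44.32°.
Going east by 44.32° from +152.48° passes through 180° before reaching -163.20°.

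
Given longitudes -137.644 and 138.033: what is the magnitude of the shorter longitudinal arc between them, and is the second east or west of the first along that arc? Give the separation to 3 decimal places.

84.323° west

Raw difference: 138.033 − -137.644 = 275.677°.
Normalise into (−180°, 180°]: 275.677° − 360° = -84.323°.
Negative ⇒ the second point lies to the west; separation 84.323°.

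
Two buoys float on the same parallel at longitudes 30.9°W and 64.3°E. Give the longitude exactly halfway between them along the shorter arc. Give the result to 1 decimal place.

Signed shortest Δλ from -30.9° to +64.3° is +95.2°.
Midpoint longitude = -30.9° + (+95.2°)/2 = -30.9° + 47.6° = +16.7°.

16.7°E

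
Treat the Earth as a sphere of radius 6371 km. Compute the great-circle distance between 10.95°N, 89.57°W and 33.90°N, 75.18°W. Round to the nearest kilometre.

Δλ = -75.18 − -89.57 = 14.39°.
Δφ = 33.90 − 10.95 = 22.95°.
a = sin²(Δφ/2) + cos φ₁ · cos φ₂ · sin²(Δλ/2) = 0.052360.
c = 2·atan2(√a, √(1−a)) = 0.46174 rad → d = 6371·c ≈ 2941.74 km.

2942 km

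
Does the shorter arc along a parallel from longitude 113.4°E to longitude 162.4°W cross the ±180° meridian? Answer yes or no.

Yes

Naïve |-162.4 − 113.4| = 275.8° > 180°, so the shorter arc goes the other way round — across 180°.
Signed shortest Δλ = ((-162.4 − 113.4 + 180) mod 360) − 180 = 84.2°.
Going east by 84.2° from +113.4° passes through 180° before reaching -162.4°.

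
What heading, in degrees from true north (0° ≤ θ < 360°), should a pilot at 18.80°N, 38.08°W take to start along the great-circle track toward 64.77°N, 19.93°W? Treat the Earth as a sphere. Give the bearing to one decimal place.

Δλ = -19.93 − -38.08 = 18.15°.
θ = atan2( sin Δλ · cos φ₂ , cos φ₁ · sin φ₂ − sin φ₁ · cos φ₂ · cos Δλ )
  = atan2(0.13278, 0.72581) = 10.367° → normalised to [0°, 360°): 10.367°.

10.4°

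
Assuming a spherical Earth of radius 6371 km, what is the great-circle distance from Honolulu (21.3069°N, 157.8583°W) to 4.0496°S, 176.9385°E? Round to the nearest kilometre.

3936 km

Δλ = 176.9385 − -157.8583 = 334.7968°; wrapped into (−180°, 180°]: -25.2032°.
Δφ = -4.0496 − 21.3069 = -25.3565°.
a = sin²(Δφ/2) + cos φ₁ · cos φ₂ · sin²(Δλ/2) = 0.092404.
c = 2·atan2(√a, √(1−a)) = 0.61774 rad → d = 6371·c ≈ 3935.59 km.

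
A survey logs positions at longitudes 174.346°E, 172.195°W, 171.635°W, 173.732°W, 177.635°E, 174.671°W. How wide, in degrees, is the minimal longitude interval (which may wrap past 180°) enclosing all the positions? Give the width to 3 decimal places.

14.019°

Sort the longitudes: -174.671°, -173.732°, -172.195°, -171.635°, +174.346°, +177.635°.
Eastward gaps between consecutive values (wrapping around): 0.939°, 1.537°, 0.560°, 345.981°, 3.289°, 7.694°.
Largest gap = 345.981° ⇒ minimal covering band is its complement: 360° − 345.981° = 14.019°.
Band runs from +174.346° eastward to -171.635°, crossing the antimeridian.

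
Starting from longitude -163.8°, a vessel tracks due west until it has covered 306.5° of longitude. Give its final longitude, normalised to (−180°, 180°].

-110.3°

Start at -163.8°; shift −306.5° → -470.3°.
-470.3° lies outside (−180°, 180°]; add 360° → -110.3°.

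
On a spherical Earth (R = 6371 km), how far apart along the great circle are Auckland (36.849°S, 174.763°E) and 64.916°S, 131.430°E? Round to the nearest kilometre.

Δλ = 131.430 − 174.763 = -43.333°.
Δφ = -64.916 − -36.849 = -28.067°.
a = sin²(Δφ/2) + cos φ₁ · cos φ₂ · sin²(Δλ/2) = 0.105045.
c = 2·atan2(√a, √(1−a)) = 0.66013 rad → d = 6371·c ≈ 4205.71 km.

4206 km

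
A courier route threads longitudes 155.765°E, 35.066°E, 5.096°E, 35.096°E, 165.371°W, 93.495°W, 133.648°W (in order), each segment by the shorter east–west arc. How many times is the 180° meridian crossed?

Leg 1: +155.765° → +35.066°, shortest Δλ = -120.699° (west) — does not cross 180°.
Leg 2: +35.066° → +5.096°, shortest Δλ = -29.97° (west) — does not cross 180°.
Leg 3: +5.096° → +35.096°, shortest Δλ = 30.0° (east) — does not cross 180°.
Leg 4: +35.096° → -165.371°, shortest Δλ = 159.533° (east) — crosses 180°.
Leg 5: -165.371° → -93.495°, shortest Δλ = 71.876° (east) — does not cross 180°.
Leg 6: -93.495° → -133.648°, shortest Δλ = -40.153° (west) — does not cross 180°.
Total crossings: 1.

1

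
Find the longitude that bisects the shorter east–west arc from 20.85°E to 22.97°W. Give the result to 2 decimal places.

Signed shortest Δλ from +20.85° to -22.97° is -43.82°.
Midpoint longitude = +20.85° + (-43.82°)/2 = +20.85° − 21.91° = -1.06°.

1.06°W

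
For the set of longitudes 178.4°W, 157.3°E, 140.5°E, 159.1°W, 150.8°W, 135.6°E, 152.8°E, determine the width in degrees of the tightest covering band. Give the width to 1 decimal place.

73.6°

Sort the longitudes: -178.4°, -159.1°, -150.8°, +135.6°, +140.5°, +152.8°, +157.3°.
Eastward gaps between consecutive values (wrapping around): 19.3°, 8.3°, 286.4°, 4.9°, 12.3°, 4.5°, 24.3°.
Largest gap = 286.4° ⇒ minimal covering band is its complement: 360° − 286.4° = 73.6°.
Band runs from +135.6° eastward to -150.8°, crossing the antimeridian.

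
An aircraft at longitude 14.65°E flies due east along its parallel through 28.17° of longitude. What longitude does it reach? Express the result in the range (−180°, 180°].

Start at +14.65°; shift +28.17° → +42.82°.
+42.82° already lies in (−180°, 180°].

42.82°E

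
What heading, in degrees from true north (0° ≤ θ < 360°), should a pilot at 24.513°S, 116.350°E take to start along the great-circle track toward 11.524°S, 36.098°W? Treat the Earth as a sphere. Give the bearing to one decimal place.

Δλ = -36.098 − 116.350 = -152.448°.
θ = atan2( sin Δλ · cos φ₂ , cos φ₁ · sin φ₂ − sin φ₁ · cos φ₂ · cos Δλ )
  = atan2(-0.45323, -0.54220) = -140.108° → normalised to [0°, 360°): 219.892°.

219.9°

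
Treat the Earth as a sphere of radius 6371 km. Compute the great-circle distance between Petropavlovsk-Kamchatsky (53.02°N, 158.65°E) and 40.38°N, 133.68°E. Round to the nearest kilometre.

2347 km

Δλ = 133.68 − 158.65 = -24.97°.
Δφ = 40.38 − 53.02 = -12.64°.
a = sin²(Δφ/2) + cos φ₁ · cos φ₂ · sin²(Δλ/2) = 0.033533.
c = 2·atan2(√a, √(1−a)) = 0.36832 rad → d = 6371·c ≈ 2346.57 km.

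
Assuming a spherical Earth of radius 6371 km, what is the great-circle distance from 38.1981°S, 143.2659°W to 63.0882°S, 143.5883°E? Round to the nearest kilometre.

Δλ = 143.5883 − -143.2659 = 286.8542°; wrapped into (−180°, 180°]: -73.1458°.
Δφ = -63.0882 − -38.1981 = -24.8901°.
a = sin²(Δφ/2) + cos φ₁ · cos φ₂ · sin²(Δλ/2) = 0.172727.
c = 2·atan2(√a, √(1−a)) = 0.85721 rad → d = 6371·c ≈ 5461.32 km.

5461 km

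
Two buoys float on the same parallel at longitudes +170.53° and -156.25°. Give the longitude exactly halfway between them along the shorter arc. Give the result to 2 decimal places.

-172.86°

Signed shortest Δλ from +170.53° to -156.25° is +33.22°.
Midpoint longitude = +170.53° + (+33.22°)/2 = +170.53° + 16.61° = +187.14°.
Normalise into (−180°, 180°]: -172.86°.
(The naïve average (+170.53 + -156.25)/2 = 7.14° is on the wrong side of the globe.)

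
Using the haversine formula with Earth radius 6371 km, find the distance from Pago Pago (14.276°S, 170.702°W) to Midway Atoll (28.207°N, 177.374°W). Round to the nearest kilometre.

4778 km

Δλ = -177.374 − -170.702 = -6.672°.
Δφ = 28.207 − -14.276 = 42.483°.
a = sin²(Δφ/2) + cos φ₁ · cos φ₂ · sin²(Δλ/2) = 0.134153.
c = 2·atan2(√a, √(1−a)) = 0.74999 rad → d = 6371·c ≈ 4778.20 km.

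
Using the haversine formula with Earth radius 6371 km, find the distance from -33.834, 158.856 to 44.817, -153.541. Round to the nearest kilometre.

9977 km

Δλ = -153.541 − 158.856 = -312.397°; wrapped into (−180°, 180°]: 47.603°.
Δφ = 44.817 − -33.834 = 78.651°.
a = sin²(Δφ/2) + cos φ₁ · cos φ₂ · sin²(Δλ/2) = 0.497575.
c = 2·atan2(√a, √(1−a)) = 1.56595 rad → d = 6371·c ≈ 9976.65 km.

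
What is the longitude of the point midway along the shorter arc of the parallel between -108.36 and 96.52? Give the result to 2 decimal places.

Signed shortest Δλ from -108.36° to +96.52° is -155.12°.
Midpoint longitude = -108.36° + (-155.12°)/2 = -108.36° − 77.56° = -185.92°.
Normalise into (−180°, 180°]: +174.08°.
(The naïve average (-108.36 + +96.52)/2 = -5.92° is on the wrong side of the globe.)

+174.08°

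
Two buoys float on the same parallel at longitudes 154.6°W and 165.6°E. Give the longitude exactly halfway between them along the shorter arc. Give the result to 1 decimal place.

174.5°W

Signed shortest Δλ from -154.6° to +165.6° is -39.8°.
Midpoint longitude = -154.6° + (-39.8°)/2 = -154.6° − 19.9° = -174.5°.
(The naïve average (-154.6 + +165.6)/2 = 5.5° is on the wrong side of the globe.)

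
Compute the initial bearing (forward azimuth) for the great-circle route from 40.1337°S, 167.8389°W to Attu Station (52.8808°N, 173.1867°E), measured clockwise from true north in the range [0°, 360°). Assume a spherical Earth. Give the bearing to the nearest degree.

349°

Δλ = 173.1867 − -167.8389 = 341.0256°; wrapped into (−180°, 180°]: -18.9744°.
θ = atan2( sin Δλ · cos φ₂ , cos φ₁ · sin φ₂ − sin φ₁ · cos φ₂ · cos Δλ )
  = atan2(-0.19622, 0.97748) = -11.351° → normalised to [0°, 360°): 348.649°.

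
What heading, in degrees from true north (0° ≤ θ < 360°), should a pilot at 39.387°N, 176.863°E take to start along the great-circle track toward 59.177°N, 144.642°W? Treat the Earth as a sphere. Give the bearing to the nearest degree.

38°

Δλ = -144.642 − 176.863 = -321.505°; wrapped into (−180°, 180°]: 38.495°.
θ = atan2( sin Δλ · cos φ₂ , cos φ₁ · sin φ₂ − sin φ₁ · cos φ₂ · cos Δλ )
  = atan2(0.31893, 0.40924) = 37.931° → normalised to [0°, 360°): 37.931°.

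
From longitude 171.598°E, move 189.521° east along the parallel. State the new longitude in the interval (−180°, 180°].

Start at +171.598°; shift +189.521° → +361.119°.
+361.119° lies outside (−180°, 180°]; subtract 360° → +1.119°.

1.119°E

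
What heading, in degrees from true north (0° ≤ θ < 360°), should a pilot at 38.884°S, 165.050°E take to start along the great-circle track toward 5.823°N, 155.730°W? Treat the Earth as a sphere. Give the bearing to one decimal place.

Δλ = -155.730 − 165.050 = -320.780°; wrapped into (−180°, 180°]: 39.220°.
θ = atan2( sin Δλ · cos φ₂ , cos φ₁ · sin φ₂ − sin φ₁ · cos φ₂ · cos Δλ )
  = atan2(0.62904, 0.56280) = 48.181° → normalised to [0°, 360°): 48.181°.

48.2°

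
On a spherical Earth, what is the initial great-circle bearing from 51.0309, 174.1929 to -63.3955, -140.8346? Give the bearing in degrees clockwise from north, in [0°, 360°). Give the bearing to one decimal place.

158.6°

Δλ = -140.8346 − 174.1929 = -315.0275°; wrapped into (−180°, 180°]: 44.9725°.
θ = atan2( sin Δλ · cos φ₂ , cos φ₁ · sin φ₂ − sin φ₁ · cos φ₂ · cos Δλ )
  = atan2(0.31651, -0.80863) = 158.624° → normalised to [0°, 360°): 158.624°.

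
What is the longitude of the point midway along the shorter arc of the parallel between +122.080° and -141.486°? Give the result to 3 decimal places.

Signed shortest Δλ from +122.080° to -141.486° is +96.434°.
Midpoint longitude = +122.080° + (+96.434°)/2 = +122.080° + 48.217° = +170.297°.
(The naïve average (+122.080 + -141.486)/2 = -9.703° is on the wrong side of the globe.)

+170.297°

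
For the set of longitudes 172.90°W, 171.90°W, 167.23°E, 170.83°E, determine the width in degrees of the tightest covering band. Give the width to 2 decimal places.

20.87°

Sort the longitudes: -172.90°, -171.90°, +167.23°, +170.83°.
Eastward gaps between consecutive values (wrapping around): 1.00°, 339.13°, 3.60°, 16.27°.
Largest gap = 339.13° ⇒ minimal covering band is its complement: 360° − 339.13° = 20.87°.
Band runs from +167.23° eastward to -171.90°, crossing the antimeridian.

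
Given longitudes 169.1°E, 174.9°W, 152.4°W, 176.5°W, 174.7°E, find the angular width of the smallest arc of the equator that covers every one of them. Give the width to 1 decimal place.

Sort the longitudes: -176.5°, -174.9°, -152.4°, +169.1°, +174.7°.
Eastward gaps between consecutive values (wrapping around): 1.6°, 22.5°, 321.5°, 5.6°, 8.8°.
Largest gap = 321.5° ⇒ minimal covering band is its complement: 360° − 321.5° = 38.5°.
Band runs from +169.1° eastward to -152.4°, crossing the antimeridian.

38.5°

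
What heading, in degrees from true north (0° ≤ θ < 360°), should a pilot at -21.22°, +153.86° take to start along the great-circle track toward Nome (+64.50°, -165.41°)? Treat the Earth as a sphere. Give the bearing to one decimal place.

Δλ = -165.41 − 153.86 = -319.27°; wrapped into (−180°, 180°]: 40.73°.
θ = atan2( sin Δλ · cos φ₂ , cos φ₁ · sin φ₂ − sin φ₁ · cos φ₂ · cos Δλ )
  = atan2(0.28091, 0.95947) = 16.319° → normalised to [0°, 360°): 16.319°.

16.3°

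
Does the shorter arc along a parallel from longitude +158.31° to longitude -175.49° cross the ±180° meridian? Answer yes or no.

Naïve |-175.49 − 158.31| = 333.8° > 180°, so the shorter arc goes the other way round — across 180°.
Signed shortest Δλ = ((-175.49 − 158.31 + 180) mod 360) − 180 = 26.2°.
Going east by 26.2° from +158.31° passes through 180° before reaching -175.49°.

Yes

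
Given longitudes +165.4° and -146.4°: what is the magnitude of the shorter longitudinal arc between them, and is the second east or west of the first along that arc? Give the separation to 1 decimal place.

Raw difference: -146.4 − 165.4 = -311.8°.
Normalise into (−180°, 180°]: -311.8° + 360° = 48.2°.
Positive ⇒ the second point lies to the east; separation 48.2°.

48.2° east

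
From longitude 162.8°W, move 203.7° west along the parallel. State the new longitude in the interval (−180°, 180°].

6.5°W

Start at -162.8°; shift −203.7° → -366.5°.
-366.5° lies outside (−180°, 180°]; add 360° → -6.5°.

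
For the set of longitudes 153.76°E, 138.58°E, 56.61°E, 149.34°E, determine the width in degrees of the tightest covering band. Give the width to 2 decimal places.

Sort the longitudes: +56.61°, +138.58°, +149.34°, +153.76°.
Eastward gaps between consecutive values (wrapping around): 81.97°, 10.76°, 4.42°, 262.85°.
Largest gap = 262.85° ⇒ minimal covering band is its complement: 360° − 262.85° = 97.15°.
Band runs from +56.61° eastward to +153.76°.

97.15°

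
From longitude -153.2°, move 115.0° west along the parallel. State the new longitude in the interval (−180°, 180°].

+91.8°

Start at -153.2°; shift −115.0° → -268.2°.
-268.2° lies outside (−180°, 180°]; add 360° → +91.8°.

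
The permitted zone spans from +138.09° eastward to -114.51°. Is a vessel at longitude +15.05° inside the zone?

No

Band width going east from +138.09° to -114.51°: ((-114.51 − 138.09) mod 360) = 107.40°.
Offset of +15.05° east of the west edge: ((15.05 − 138.09) mod 360) = 236.96°.
236.96° > 107.40° ⇒ outside.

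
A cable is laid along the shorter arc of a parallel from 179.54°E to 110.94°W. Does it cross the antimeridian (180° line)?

Yes

Naïve |-110.94 − 179.54| = 290.48° > 180°, so the shorter arc goes the other way round — across 180°.
Signed shortest Δλ = ((-110.94 − 179.54 + 180) mod 360) − 180 = 69.52°.
Going east by 69.52° from +179.54° passes through 180° before reaching -110.94°.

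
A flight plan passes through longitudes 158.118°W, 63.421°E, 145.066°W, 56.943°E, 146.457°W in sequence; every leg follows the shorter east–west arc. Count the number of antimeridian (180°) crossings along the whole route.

Leg 1: -158.118° → +63.421°, shortest Δλ = -138.461° (west) — crosses 180°.
Leg 2: +63.421° → -145.066°, shortest Δλ = 151.513° (east) — crosses 180°.
Leg 3: -145.066° → +56.943°, shortest Δλ = -157.991° (west) — crosses 180°.
Leg 4: +56.943° → -146.457°, shortest Δλ = 156.6° (east) — crosses 180°.
Total crossings: 4.

4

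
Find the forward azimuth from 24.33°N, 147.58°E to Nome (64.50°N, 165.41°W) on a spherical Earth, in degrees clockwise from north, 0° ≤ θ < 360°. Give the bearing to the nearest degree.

24°

Δλ = -165.41 − 147.58 = -312.99°; wrapped into (−180°, 180°]: 47.01°.
θ = atan2( sin Δλ · cos φ₂ , cos φ₁ · sin φ₂ − sin φ₁ · cos φ₂ · cos Δλ )
  = atan2(0.31491, 0.70148) = 24.176° → normalised to [0°, 360°): 24.176°.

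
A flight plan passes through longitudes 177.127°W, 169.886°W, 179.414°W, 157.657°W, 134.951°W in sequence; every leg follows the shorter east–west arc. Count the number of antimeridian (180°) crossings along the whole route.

Leg 1: -177.127° → -169.886°, shortest Δλ = 7.241° (east) — does not cross 180°.
Leg 2: -169.886° → -179.414°, shortest Δλ = -9.528° (west) — does not cross 180°.
Leg 3: -179.414° → -157.657°, shortest Δλ = 21.757° (east) — does not cross 180°.
Leg 4: -157.657° → -134.951°, shortest Δλ = 22.706° (east) — does not cross 180°.
Total crossings: 0.

0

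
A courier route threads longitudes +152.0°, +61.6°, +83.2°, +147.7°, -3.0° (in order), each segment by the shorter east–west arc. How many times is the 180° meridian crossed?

Leg 1: +152.0° → +61.6°, shortest Δλ = -90.4° (west) — does not cross 180°.
Leg 2: +61.6° → +83.2°, shortest Δλ = 21.6° (east) — does not cross 180°.
Leg 3: +83.2° → +147.7°, shortest Δλ = 64.5° (east) — does not cross 180°.
Leg 4: +147.7° → -3.0°, shortest Δλ = -150.7° (west) — does not cross 180°.
Total crossings: 0.

0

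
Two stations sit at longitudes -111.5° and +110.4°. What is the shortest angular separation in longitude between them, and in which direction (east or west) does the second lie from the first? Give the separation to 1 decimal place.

138.1° west

Raw difference: 110.4 − -111.5 = 221.9°.
Normalise into (−180°, 180°]: 221.9° − 360° = -138.1°.
Negative ⇒ the second point lies to the west; separation 138.1°.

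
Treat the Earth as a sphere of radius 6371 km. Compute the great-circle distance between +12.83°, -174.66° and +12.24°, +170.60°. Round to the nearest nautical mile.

Δλ = 170.60 − -174.66 = 345.26°; wrapped into (−180°, 180°]: -14.74°.
Δφ = 12.24 − 12.83 = -0.59°.
a = sin²(Δφ/2) + cos φ₁ · cos φ₂ · sin²(Δλ/2) = 0.015706.
c = 2·atan2(√a, √(1−a)) = 0.25131 rad → d = 6371·c ≈ 1601.07 km ≈ 864.51 nmi.

865 nmi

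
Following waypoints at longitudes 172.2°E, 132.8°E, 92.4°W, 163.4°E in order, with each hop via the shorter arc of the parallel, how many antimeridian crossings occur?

Leg 1: +172.2° → +132.8°, shortest Δλ = -39.4° (west) — does not cross 180°.
Leg 2: +132.8° → -92.4°, shortest Δλ = 134.8° (east) — crosses 180°.
Leg 3: -92.4° → +163.4°, shortest Δλ = -104.2° (west) — crosses 180°.
Total crossings: 2.

2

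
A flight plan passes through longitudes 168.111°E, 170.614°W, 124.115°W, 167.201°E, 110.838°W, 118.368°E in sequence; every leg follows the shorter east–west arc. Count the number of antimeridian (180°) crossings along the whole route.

4

Leg 1: +168.111° → -170.614°, shortest Δλ = 21.275° (east) — crosses 180°.
Leg 2: -170.614° → -124.115°, shortest Δλ = 46.499° (east) — does not cross 180°.
Leg 3: -124.115° → +167.201°, shortest Δλ = -68.684° (west) — crosses 180°.
Leg 4: +167.201° → -110.838°, shortest Δλ = 81.961° (east) — crosses 180°.
Leg 5: -110.838° → +118.368°, shortest Δλ = -130.794° (west) — crosses 180°.
Total crossings: 4.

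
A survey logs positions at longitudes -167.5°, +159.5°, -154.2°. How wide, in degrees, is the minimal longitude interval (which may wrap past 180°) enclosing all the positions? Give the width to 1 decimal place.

46.3°

Sort the longitudes: -167.5°, -154.2°, +159.5°.
Eastward gaps between consecutive values (wrapping around): 13.3°, 313.7°, 33.0°.
Largest gap = 313.7° ⇒ minimal covering band is its complement: 360° − 313.7° = 46.3°.
Band runs from +159.5° eastward to -154.2°, crossing the antimeridian.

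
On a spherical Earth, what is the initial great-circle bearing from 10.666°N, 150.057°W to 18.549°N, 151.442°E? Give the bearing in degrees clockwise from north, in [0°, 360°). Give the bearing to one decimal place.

285.3°

Δλ = 151.442 − -150.057 = 301.499°; wrapped into (−180°, 180°]: -58.501°.
θ = atan2( sin Δλ · cos φ₂ , cos φ₁ · sin φ₂ − sin φ₁ · cos φ₂ · cos Δλ )
  = atan2(-0.80836, 0.22094) = -74.713° → normalised to [0°, 360°): 285.287°.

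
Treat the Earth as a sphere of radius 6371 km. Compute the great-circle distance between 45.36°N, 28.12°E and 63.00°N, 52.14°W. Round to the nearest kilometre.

5174 km

Δλ = -52.14 − 28.12 = -80.26°.
Δφ = 63.00 − 45.36 = 17.64°.
a = sin²(Δφ/2) + cos φ₁ · cos φ₂ · sin²(Δλ/2) = 0.156025.
c = 2·atan2(√a, √(1−a)) = 0.81214 rad → d = 6371·c ≈ 5174.12 km.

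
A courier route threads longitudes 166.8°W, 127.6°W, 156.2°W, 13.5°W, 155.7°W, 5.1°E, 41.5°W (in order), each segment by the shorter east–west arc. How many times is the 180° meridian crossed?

Leg 1: -166.8° → -127.6°, shortest Δλ = 39.2° (east) — does not cross 180°.
Leg 2: -127.6° → -156.2°, shortest Δλ = -28.6° (west) — does not cross 180°.
Leg 3: -156.2° → -13.5°, shortest Δλ = 142.7° (east) — does not cross 180°.
Leg 4: -13.5° → -155.7°, shortest Δλ = -142.2° (west) — does not cross 180°.
Leg 5: -155.7° → +5.1°, shortest Δλ = 160.8° (east) — does not cross 180°.
Leg 6: +5.1° → -41.5°, shortest Δλ = -46.6° (west) — does not cross 180°.
Total crossings: 0.

0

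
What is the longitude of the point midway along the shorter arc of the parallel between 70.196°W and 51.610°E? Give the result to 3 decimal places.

9.293°W

Signed shortest Δλ from -70.196° to +51.610° is +121.806°.
Midpoint longitude = -70.196° + (+121.806°)/2 = -70.196° + 60.903° = -9.293°.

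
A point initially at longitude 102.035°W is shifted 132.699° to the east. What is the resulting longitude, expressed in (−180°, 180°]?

30.664°E

Start at -102.035°; shift +132.699° → +30.664°.
+30.664° already lies in (−180°, 180°].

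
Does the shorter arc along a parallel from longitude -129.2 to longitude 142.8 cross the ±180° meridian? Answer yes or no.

Naïve |142.8 − -129.2| = 272.0° > 180°, so the shorter arc goes the other way round — across 180°.
Signed shortest Δλ = ((142.8 − -129.2 + 180) mod 360) − 180 = -88.0°.
Going west by 88.0° from -129.2° passes through 180° before reaching +142.8°.

Yes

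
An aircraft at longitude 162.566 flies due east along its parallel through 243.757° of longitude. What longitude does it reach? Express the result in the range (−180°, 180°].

Start at +162.566°; shift +243.757° → +406.323°.
+406.323° lies outside (−180°, 180°]; subtract 360° → +46.323°.

+46.323°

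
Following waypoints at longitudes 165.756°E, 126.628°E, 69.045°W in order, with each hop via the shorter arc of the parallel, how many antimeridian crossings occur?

1

Leg 1: +165.756° → +126.628°, shortest Δλ = -39.128° (west) — does not cross 180°.
Leg 2: +126.628° → -69.045°, shortest Δλ = 164.327° (east) — crosses 180°.
Total crossings: 1.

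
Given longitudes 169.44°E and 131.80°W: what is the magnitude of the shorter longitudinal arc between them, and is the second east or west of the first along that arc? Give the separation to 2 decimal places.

Raw difference: -131.80 − 169.44 = -301.24°.
Normalise into (−180°, 180°]: -301.24° + 360° = 58.76°.
Positive ⇒ the second point lies to the east; separation 58.76°.

58.76° east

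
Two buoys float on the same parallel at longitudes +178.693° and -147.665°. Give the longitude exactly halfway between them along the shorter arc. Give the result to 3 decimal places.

-164.486°

Signed shortest Δλ from +178.693° to -147.665° is +33.642°.
Midpoint longitude = +178.693° + (+33.642°)/2 = +178.693° + 16.821° = +195.514°.
Normalise into (−180°, 180°]: -164.486°.
(The naïve average (+178.693 + -147.665)/2 = 15.514° is on the wrong side of the globe.)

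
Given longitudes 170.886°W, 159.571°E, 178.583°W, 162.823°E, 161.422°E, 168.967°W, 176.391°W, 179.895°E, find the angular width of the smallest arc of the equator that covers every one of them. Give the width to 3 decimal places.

31.462°

Sort the longitudes: -178.583°, -176.391°, -170.886°, -168.967°, +159.571°, +161.422°, +162.823°, +179.895°.
Eastward gaps between consecutive values (wrapping around): 2.192°, 5.505°, 1.919°, 328.538°, 1.851°, 1.401°, 17.072°, 1.522°.
Largest gap = 328.538° ⇒ minimal covering band is its complement: 360° − 328.538° = 31.462°.
Band runs from +159.571° eastward to -168.967°, crossing the antimeridian.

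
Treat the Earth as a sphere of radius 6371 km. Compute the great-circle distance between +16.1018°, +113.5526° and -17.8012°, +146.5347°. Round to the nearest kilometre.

Δλ = 146.5347 − 113.5526 = 32.9821°.
Δφ = -17.8012 − 16.1018 = -33.9030°.
a = sin²(Δφ/2) + cos φ₁ · cos φ₂ · sin²(Δλ/2) = 0.158720.
c = 2·atan2(√a, √(1−a)) = 0.81954 rad → d = 6371·c ≈ 5221.27 km.

5221 km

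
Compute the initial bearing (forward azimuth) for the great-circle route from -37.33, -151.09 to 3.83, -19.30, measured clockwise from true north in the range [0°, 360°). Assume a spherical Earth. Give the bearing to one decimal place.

115.2°

Δλ = -19.30 − -151.09 = 131.79°.
θ = atan2( sin Δλ · cos φ₂ , cos φ₁ · sin φ₂ − sin φ₁ · cos φ₂ · cos Δλ )
  = atan2(0.74393, -0.35009) = 115.202° → normalised to [0°, 360°): 115.202°.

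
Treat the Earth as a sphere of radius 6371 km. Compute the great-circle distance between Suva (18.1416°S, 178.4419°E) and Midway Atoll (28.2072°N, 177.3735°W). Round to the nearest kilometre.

5173 km

Δλ = -177.3735 − 178.4419 = -355.8154°; wrapped into (−180°, 180°]: 4.1846°.
Δφ = 28.2072 − -18.1416 = 46.3488°.
a = sin²(Δφ/2) + cos φ₁ · cos φ₂ · sin²(Δλ/2) = 0.155983.
c = 2·atan2(√a, √(1−a)) = 0.81202 rad → d = 6371·c ≈ 5173.38 km.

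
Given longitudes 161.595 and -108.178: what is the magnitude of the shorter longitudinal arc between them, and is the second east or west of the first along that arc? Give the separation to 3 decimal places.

Raw difference: -108.178 − 161.595 = -269.773°.
Normalise into (−180°, 180°]: -269.773° + 360° = 90.227°.
Positive ⇒ the second point lies to the east; separation 90.227°.

90.227° east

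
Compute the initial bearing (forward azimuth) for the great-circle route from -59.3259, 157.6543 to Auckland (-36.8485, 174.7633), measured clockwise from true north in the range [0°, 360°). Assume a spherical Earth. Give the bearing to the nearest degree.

34°

Δλ = 174.7633 − 157.6543 = 17.1090°.
θ = atan2( sin Δλ · cos φ₂ , cos φ₁ · sin φ₂ − sin φ₁ · cos φ₂ · cos Δλ )
  = atan2(0.23542, 0.35186) = 33.785° → normalised to [0°, 360°): 33.785°.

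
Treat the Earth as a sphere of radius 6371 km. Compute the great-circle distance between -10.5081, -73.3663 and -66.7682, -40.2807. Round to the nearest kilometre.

Δλ = -40.2807 − -73.3663 = 33.0856°.
Δφ = -66.7682 − -10.5081 = -56.2601°.
a = sin²(Δφ/2) + cos φ₁ · cos φ₂ · sin²(Δλ/2) = 0.253731.
c = 2·atan2(√a, √(1−a)) = 1.05579 rad → d = 6371·c ≈ 6726.45 km.

6726 km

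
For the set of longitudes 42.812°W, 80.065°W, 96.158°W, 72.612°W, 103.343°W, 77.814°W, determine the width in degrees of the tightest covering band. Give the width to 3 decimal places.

Sort the longitudes: -103.343°, -96.158°, -80.065°, -77.814°, -72.612°, -42.812°.
Eastward gaps between consecutive values (wrapping around): 7.185°, 16.093°, 2.251°, 5.202°, 29.800°, 299.469°.
Largest gap = 299.469° ⇒ minimal covering band is its complement: 360° − 299.469° = 60.531°.
Band runs from -103.343° eastward to -42.812°.

60.531°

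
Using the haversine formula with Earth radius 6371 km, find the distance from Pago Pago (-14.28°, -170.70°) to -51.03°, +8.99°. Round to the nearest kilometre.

12753 km

Δλ = 8.99 − -170.70 = 179.69°.
Δφ = -51.03 − -14.28 = -36.75°.
a = sin²(Δφ/2) + cos φ₁ · cos φ₂ · sin²(Δλ/2) = 0.708850.
c = 2·atan2(√a, √(1−a)) = 2.00171 rad → d = 6371·c ≈ 12752.88 km.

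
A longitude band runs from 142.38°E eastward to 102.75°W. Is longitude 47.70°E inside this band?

Band width going east from +142.38° to -102.75°: ((-102.75 − 142.38) mod 360) = 114.87°.
Offset of +47.70° east of the west edge: ((47.70 − 142.38) mod 360) = 265.32°.
265.32° > 114.87° ⇒ outside.

No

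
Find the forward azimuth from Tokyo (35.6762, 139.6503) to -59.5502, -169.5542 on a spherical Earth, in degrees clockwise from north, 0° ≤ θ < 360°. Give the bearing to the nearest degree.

156°

Δλ = -169.5542 − 139.6503 = -309.2045°; wrapped into (−180°, 180°]: 50.7955°.
θ = atan2( sin Δλ · cos φ₂ , cos φ₁ · sin φ₂ − sin φ₁ · cos φ₂ · cos Δλ )
  = atan2(0.39270, -0.88710) = 156.122° → normalised to [0°, 360°): 156.122°.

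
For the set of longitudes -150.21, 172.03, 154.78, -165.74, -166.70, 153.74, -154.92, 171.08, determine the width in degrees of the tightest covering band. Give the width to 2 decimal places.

56.05°

Sort the longitudes: -166.70°, -165.74°, -154.92°, -150.21°, +153.74°, +154.78°, +171.08°, +172.03°.
Eastward gaps between consecutive values (wrapping around): 0.96°, 10.82°, 4.71°, 303.95°, 1.04°, 16.30°, 0.95°, 21.27°.
Largest gap = 303.95° ⇒ minimal covering band is its complement: 360° − 303.95° = 56.05°.
Band runs from +153.74° eastward to -150.21°, crossing the antimeridian.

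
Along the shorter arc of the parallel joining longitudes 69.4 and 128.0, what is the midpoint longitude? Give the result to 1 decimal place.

Signed shortest Δλ from +69.4° to +128.0° is +58.6°.
Midpoint longitude = +69.4° + (+58.6°)/2 = +69.4° + 29.3° = +98.7°.

+98.7°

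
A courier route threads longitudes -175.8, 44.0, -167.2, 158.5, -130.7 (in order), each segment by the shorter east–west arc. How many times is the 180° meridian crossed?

4

Leg 1: -175.8° → +44.0°, shortest Δλ = -140.2° (west) — crosses 180°.
Leg 2: +44.0° → -167.2°, shortest Δλ = 148.8° (east) — crosses 180°.
Leg 3: -167.2° → +158.5°, shortest Δλ = -34.3° (west) — crosses 180°.
Leg 4: +158.5° → -130.7°, shortest Δλ = 70.8° (east) — crosses 180°.
Total crossings: 4.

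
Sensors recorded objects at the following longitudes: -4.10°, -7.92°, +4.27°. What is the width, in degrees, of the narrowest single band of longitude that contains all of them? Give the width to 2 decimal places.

12.19°

Sort the longitudes: -7.92°, -4.10°, +4.27°.
Eastward gaps between consecutive values (wrapping around): 3.82°, 8.37°, 347.81°.
Largest gap = 347.81° ⇒ minimal covering band is its complement: 360° − 347.81° = 12.19°.
Band runs from -7.92° eastward to +4.27°.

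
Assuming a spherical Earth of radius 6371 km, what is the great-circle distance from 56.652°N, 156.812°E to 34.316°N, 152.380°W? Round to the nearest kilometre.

4528 km

Δλ = -152.380 − 156.812 = -309.192°; wrapped into (−180°, 180°]: 50.808°.
Δφ = 34.316 − 56.652 = -22.336°.
a = sin²(Δφ/2) + cos φ₁ · cos φ₂ · sin²(Δλ/2) = 0.121075.
c = 2·atan2(√a, √(1−a)) = 0.71079 rad → d = 6371·c ≈ 4528.42 km.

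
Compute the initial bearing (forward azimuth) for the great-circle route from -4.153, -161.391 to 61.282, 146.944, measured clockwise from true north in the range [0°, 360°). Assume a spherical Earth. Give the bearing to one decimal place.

Δλ = 146.944 − -161.391 = 308.335°; wrapped into (−180°, 180°]: -51.665°.
θ = atan2( sin Δλ · cos φ₂ , cos φ₁ · sin φ₂ − sin φ₁ · cos φ₂ · cos Δλ )
  = atan2(-0.37690, 0.89628) = -22.808° → normalised to [0°, 360°): 337.192°.

337.2°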